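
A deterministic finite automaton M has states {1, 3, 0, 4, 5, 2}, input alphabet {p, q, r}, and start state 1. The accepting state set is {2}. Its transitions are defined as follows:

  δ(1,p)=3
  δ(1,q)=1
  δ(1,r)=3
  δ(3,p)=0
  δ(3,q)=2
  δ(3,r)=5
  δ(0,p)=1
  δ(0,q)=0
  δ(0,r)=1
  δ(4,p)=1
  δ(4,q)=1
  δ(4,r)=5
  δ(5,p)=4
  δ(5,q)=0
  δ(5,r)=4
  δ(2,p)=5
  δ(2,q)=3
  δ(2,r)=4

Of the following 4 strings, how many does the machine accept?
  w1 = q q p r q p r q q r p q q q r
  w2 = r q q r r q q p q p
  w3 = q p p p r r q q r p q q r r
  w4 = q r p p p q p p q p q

1

w1:
  start at 1
  read 'q': 1 → 1
  read 'q': 1 → 1
  read 'p': 1 → 3
  read 'r': 3 → 5
  read 'q': 5 → 0
  read 'p': 0 → 1
  read 'r': 1 → 3
  read 'q': 3 → 2
  read 'q': 2 → 3
  read 'r': 3 → 5
  read 'p': 5 → 4
  read 'q': 4 → 1
  read 'q': 1 → 1
  read 'q': 1 → 1
  read 'r': 1 → 3
  end 3, rejected
w2:
  start at 1
  read 'r': 1 → 3
  read 'q': 3 → 2
  read 'q': 2 → 3
  read 'r': 3 → 5
  read 'r': 5 → 4
  read 'q': 4 → 1
  read 'q': 1 → 1
  read 'p': 1 → 3
  read 'q': 3 → 2
  read 'p': 2 → 5
  end 5, rejected
w3:
  start at 1
  read 'q': 1 → 1
  read 'p': 1 → 3
  read 'p': 3 → 0
  read 'p': 0 → 1
  read 'r': 1 → 3
  read 'r': 3 → 5
  read 'q': 5 → 0
  read 'q': 0 → 0
  read 'r': 0 → 1
  read 'p': 1 → 3
  read 'q': 3 → 2
  read 'q': 2 → 3
  read 'r': 3 → 5
  read 'r': 5 → 4
  end 4, rejected
w4:
  start at 1
  read 'q': 1 → 1
  read 'r': 1 → 3
  read 'p': 3 → 0
  read 'p': 0 → 1
  read 'p': 1 → 3
  read 'q': 3 → 2
  read 'p': 2 → 5
  read 'p': 5 → 4
  read 'q': 4 → 1
  read 'p': 1 → 3
  read 'q': 3 → 2
  end 2, accepted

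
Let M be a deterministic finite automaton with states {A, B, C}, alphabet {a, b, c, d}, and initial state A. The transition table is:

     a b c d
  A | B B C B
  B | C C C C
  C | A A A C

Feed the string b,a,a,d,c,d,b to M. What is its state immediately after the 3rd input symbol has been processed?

A

Trace: A -b-> B -a-> C -a-> A
After 3 symbols: A.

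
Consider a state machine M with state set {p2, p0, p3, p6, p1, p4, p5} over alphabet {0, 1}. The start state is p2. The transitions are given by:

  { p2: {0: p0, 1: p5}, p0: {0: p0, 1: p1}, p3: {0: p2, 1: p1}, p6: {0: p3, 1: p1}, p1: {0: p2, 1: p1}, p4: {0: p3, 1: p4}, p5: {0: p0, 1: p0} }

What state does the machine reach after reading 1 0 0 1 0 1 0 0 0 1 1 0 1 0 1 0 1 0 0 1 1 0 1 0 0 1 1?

p1

p2 → p5 → p0 → p0 → p1 → p2 → p5 → p0 → p0 → p0 → p1 → p1 → p2 → p5 → p0 → p1 → p2 → p5 → p0 → p0 → p1 → p1 → p2 → p5 → p0 → p0 → p1 → p1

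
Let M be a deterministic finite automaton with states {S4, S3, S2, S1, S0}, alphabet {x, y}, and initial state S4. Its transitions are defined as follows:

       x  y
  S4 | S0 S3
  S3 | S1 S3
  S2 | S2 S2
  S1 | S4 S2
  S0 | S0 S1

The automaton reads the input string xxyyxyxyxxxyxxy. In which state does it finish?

start at S4
read 'x': S4 → S0
read 'x': S0 → S0
read 'y': S0 → S1
read 'y': S1 → S2
read 'x': S2 → S2
read 'y': S2 → S2
read 'x': S2 → S2
read 'y': S2 → S2
read 'x': S2 → S2
read 'x': S2 → S2
read 'x': S2 → S2
read 'y': S2 → S2
read 'x': S2 → S2
read 'x': S2 → S2
read 'y': S2 → S2

S2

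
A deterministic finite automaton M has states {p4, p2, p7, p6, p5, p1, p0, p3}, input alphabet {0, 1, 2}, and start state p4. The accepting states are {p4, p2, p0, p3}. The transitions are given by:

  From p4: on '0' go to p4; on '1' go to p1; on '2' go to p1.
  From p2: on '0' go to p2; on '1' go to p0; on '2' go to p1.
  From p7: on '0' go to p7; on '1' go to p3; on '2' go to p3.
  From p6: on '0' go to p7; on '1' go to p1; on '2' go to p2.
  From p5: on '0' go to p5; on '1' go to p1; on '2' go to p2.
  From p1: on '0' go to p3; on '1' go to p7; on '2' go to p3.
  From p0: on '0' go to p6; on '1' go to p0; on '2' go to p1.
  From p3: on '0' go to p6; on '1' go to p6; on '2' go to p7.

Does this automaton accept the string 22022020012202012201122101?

No

start at p4
read '2': p4 → p1
read '2': p1 → p3
read '0': p3 → p6
read '2': p6 → p2
read '2': p2 → p1
read '0': p1 → p3
read '2': p3 → p7
read '0': p7 → p7
read '0': p7 → p7
read '1': p7 → p3
read '2': p3 → p7
read '2': p7 → p3
read '0': p3 → p6
read '2': p6 → p2
read '0': p2 → p2
read '1': p2 → p0
read '2': p0 → p1
read '2': p1 → p3
read '0': p3 → p6
read '1': p6 → p1
read '1': p1 → p7
read '2': p7 → p3
read '2': p3 → p7
read '1': p7 → p3
read '0': p3 → p6
read '1': p6 → p1
End state p1 is not accepting.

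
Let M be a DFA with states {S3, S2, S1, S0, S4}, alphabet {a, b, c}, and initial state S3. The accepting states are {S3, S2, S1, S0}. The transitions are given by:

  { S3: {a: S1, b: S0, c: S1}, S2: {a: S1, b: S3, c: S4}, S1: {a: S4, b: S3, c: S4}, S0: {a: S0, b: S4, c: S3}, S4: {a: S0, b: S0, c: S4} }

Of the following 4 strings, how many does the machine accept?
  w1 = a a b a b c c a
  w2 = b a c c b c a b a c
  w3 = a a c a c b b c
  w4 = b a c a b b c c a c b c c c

w1: S3 → S1 → S4 → S0 → S0 → S4 → S4 → S4 → S0  → end S0, accepted
w2: S3 → S0 → S0 → S3 → S1 → S3 → S1 → S4 → S0 → S0 → S3  → end S3, accepted
w3: S3 → S1 → S4 → S4 → S0 → S3 → S0 → S4 → S4  → end S4, rejected
w4: S3 → S0 → S0 → S3 → S1 → S3 → S0 → S3 → S1 → S4 → S4 → S0 → S3 → S1 → S4  → end S4, rejected

2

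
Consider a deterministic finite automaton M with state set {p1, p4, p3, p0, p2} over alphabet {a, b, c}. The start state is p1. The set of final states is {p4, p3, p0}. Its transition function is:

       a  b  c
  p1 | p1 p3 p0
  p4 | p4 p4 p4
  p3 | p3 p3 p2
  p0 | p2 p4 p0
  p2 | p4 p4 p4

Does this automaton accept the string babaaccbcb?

p1 → p3 → p3 → p3 → p3 → p3 → p2 → p4 → p4 → p4 → p4
End state p4 is accepting.

Yes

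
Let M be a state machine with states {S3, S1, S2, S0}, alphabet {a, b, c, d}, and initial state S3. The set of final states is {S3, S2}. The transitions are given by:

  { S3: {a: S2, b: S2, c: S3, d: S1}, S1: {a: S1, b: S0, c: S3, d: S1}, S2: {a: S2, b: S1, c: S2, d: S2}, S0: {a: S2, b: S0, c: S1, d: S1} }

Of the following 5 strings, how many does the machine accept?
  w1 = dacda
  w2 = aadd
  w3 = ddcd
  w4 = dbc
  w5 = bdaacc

2

w1: Trace: S3 -d-> S1 -a-> S1 -c-> S3 -d-> S1 -a-> S1  → end S1, rejected
w2: Trace: S3 -a-> S2 -a-> S2 -d-> S2 -d-> S2  → end S2, accepted
w3: Trace: S3 -d-> S1 -d-> S1 -c-> S3 -d-> S1  → end S1, rejected
w4: Trace: S3 -d-> S1 -b-> S0 -c-> S1  → end S1, rejected
w5: Trace: S3 -b-> S2 -d-> S2 -a-> S2 -a-> S2 -c-> S2 -c-> S2  → end S2, accepted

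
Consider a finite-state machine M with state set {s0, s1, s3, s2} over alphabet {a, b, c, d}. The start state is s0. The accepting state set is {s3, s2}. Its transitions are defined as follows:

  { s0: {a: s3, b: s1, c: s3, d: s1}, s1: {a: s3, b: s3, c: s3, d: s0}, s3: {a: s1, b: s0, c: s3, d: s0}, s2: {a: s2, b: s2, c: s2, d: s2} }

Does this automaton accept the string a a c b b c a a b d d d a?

Yes

s0 → s3 → s1 → s3 → s0 → s1 → s3 → s1 → s3 → s0 → s1 → s0 → s1 → s3
End state s3 is accepting.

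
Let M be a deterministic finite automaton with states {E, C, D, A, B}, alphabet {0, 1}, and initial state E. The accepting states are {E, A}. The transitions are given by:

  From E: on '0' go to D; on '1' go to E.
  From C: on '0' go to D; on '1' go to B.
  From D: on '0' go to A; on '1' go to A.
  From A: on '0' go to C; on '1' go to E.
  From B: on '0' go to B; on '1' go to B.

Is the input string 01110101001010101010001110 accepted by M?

Trace: E -0-> D -1-> A -1-> E -1-> E -0-> D -1-> A -0-> C -1-> B -0-> B -0-> B -1-> B -0-> B -1-> B -0-> B -1-> B -0-> B -1-> B -0-> B -1-> B -0-> B -0-> B -0-> B -1-> B -1-> B -1-> B -0-> B
End state B is not accepting.

No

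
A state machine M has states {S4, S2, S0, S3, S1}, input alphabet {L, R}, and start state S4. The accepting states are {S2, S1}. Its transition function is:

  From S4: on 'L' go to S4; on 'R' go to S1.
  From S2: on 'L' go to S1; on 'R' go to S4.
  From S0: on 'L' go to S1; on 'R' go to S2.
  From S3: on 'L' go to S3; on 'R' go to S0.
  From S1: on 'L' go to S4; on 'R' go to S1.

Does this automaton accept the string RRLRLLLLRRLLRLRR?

Trace: S4 -R-> S1 -R-> S1 -L-> S4 -R-> S1 -L-> S4 -L-> S4 -L-> S4 -L-> S4 -R-> S1 -R-> S1 -L-> S4 -L-> S4 -R-> S1 -L-> S4 -R-> S1 -R-> S1
End state S1 is accepting.

Yes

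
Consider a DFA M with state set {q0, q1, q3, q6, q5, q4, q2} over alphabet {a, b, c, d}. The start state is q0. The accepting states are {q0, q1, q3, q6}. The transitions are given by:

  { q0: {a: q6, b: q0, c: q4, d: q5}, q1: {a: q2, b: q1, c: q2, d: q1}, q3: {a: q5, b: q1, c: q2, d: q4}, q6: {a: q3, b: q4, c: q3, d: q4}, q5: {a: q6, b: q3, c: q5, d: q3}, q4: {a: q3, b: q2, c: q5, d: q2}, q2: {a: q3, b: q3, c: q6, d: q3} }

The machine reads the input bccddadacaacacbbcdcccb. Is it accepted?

start at q0
read 'b': q0 → q0
read 'c': q0 → q4
read 'c': q4 → q5
read 'd': q5 → q3
read 'd': q3 → q4
read 'a': q4 → q3
read 'd': q3 → q4
read 'a': q4 → q3
read 'c': q3 → q2
read 'a': q2 → q3
read 'a': q3 → q5
read 'c': q5 → q5
read 'a': q5 → q6
read 'c': q6 → q3
read 'b': q3 → q1
read 'b': q1 → q1
read 'c': q1 → q2
read 'd': q2 → q3
read 'c': q3 → q2
read 'c': q2 → q6
read 'c': q6 → q3
read 'b': q3 → q1
End state q1 is accepting.

Yes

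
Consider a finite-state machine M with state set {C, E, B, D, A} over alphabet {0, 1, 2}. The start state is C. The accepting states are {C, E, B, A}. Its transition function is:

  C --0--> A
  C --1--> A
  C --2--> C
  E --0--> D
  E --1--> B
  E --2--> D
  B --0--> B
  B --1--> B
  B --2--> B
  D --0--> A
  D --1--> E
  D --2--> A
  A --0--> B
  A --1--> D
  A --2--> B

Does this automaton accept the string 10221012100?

Yes

Trace: C -1-> A -0-> B -2-> B -2-> B -1-> B -0-> B -1-> B -2-> B -1-> B -0-> B -0-> B
End state B is accepting.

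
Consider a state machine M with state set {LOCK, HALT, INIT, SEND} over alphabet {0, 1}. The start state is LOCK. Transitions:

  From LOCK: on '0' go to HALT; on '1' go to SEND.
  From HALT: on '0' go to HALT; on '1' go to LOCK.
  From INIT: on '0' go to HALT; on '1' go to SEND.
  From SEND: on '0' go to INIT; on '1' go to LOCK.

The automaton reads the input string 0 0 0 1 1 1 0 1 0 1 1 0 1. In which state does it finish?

start at LOCK
read '0': LOCK → HALT
read '0': HALT → HALT
read '0': HALT → HALT
read '1': HALT → LOCK
read '1': LOCK → SEND
read '1': SEND → LOCK
read '0': LOCK → HALT
read '1': HALT → LOCK
read '0': LOCK → HALT
read '1': HALT → LOCK
read '1': LOCK → SEND
read '0': SEND → INIT
read '1': INIT → SEND

SEND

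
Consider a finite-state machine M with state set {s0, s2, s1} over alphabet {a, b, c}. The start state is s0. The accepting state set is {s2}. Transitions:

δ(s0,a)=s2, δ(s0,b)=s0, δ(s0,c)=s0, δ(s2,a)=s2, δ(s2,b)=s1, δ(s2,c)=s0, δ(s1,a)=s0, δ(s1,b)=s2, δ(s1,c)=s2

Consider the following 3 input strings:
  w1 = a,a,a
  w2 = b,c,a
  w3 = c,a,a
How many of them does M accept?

w1: s0 → s2 → s2 → s2  → end s2, accepted
w2: s0 → s0 → s0 → s2  → end s2, accepted
w3: s0 → s0 → s2 → s2  → end s2, accepted

3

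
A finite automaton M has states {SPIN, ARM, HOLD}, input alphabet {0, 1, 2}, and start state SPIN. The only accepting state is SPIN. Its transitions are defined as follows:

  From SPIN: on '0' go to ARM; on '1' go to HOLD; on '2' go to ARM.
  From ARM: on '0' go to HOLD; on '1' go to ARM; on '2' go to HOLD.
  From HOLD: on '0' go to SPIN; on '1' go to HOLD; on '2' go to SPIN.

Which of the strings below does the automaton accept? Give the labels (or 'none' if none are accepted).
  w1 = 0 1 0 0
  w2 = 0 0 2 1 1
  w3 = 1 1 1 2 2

w1: Trace: SPIN -0-> ARM -1-> ARM -0-> HOLD -0-> SPIN  → end SPIN, accepted
w2: Trace: SPIN -0-> ARM -0-> HOLD -2-> SPIN -1-> HOLD -1-> HOLD  → end HOLD, rejected
w3: Trace: SPIN -1-> HOLD -1-> HOLD -1-> HOLD -2-> SPIN -2-> ARM  → end ARM, rejected

w1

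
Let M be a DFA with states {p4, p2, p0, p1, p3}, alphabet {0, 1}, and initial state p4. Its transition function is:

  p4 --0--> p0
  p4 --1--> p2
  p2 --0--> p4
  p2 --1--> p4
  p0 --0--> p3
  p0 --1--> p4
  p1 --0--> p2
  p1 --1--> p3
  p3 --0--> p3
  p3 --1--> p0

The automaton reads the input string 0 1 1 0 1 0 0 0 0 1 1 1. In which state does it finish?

p2

start at p4
read '0': p4 → p0
read '1': p0 → p4
read '1': p4 → p2
read '0': p2 → p4
read '1': p4 → p2
read '0': p2 → p4
read '0': p4 → p0
read '0': p0 → p3
read '0': p3 → p3
read '1': p3 → p0
read '1': p0 → p4
read '1': p4 → p2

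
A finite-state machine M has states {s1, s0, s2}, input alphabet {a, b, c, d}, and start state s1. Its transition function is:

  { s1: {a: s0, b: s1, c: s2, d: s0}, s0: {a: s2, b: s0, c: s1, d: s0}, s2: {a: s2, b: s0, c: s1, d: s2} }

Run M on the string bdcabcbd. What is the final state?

Trace: s1 -b-> s1 -d-> s0 -c-> s1 -a-> s0 -b-> s0 -c-> s1 -b-> s1 -d-> s0

s0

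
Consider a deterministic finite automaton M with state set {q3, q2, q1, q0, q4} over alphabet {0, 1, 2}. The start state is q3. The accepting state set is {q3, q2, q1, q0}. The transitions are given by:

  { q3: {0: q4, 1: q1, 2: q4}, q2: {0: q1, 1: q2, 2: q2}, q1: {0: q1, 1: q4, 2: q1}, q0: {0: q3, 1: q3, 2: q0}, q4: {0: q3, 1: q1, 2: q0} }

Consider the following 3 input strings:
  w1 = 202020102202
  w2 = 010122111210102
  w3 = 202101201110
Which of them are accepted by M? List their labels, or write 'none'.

w1, w2, w3

w1:
  start at q3
  read '2': q3 → q4
  read '0': q4 → q3
  read '2': q3 → q4
  read '0': q4 → q3
  read '2': q3 → q4
  read '0': q4 → q3
  read '1': q3 → q1
  read '0': q1 → q1
  read '2': q1 → q1
  read '2': q1 → q1
  read '0': q1 → q1
  read '2': q1 → q1
  end q1, accepted
w2:
  start at q3
  read '0': q3 → q4
  read '1': q4 → q1
  read '0': q1 → q1
  read '1': q1 → q4
  read '2': q4 → q0
  read '2': q0 → q0
  read '1': q0 → q3
  read '1': q3 → q1
  read '1': q1 → q4
  read '2': q4 → q0
  read '1': q0 → q3
  read '0': q3 → q4
  read '1': q4 → q1
  read '0': q1 → q1
  read '2': q1 → q1
  end q1, accepted
w3:
  start at q3
  read '2': q3 → q4
  read '0': q4 → q3
  read '2': q3 → q4
  read '1': q4 → q1
  read '0': q1 → q1
  read '1': q1 → q4
  read '2': q4 → q0
  read '0': q0 → q3
  read '1': q3 → q1
  read '1': q1 → q4
  read '1': q4 → q1
  read '0': q1 → q1
  end q1, accepted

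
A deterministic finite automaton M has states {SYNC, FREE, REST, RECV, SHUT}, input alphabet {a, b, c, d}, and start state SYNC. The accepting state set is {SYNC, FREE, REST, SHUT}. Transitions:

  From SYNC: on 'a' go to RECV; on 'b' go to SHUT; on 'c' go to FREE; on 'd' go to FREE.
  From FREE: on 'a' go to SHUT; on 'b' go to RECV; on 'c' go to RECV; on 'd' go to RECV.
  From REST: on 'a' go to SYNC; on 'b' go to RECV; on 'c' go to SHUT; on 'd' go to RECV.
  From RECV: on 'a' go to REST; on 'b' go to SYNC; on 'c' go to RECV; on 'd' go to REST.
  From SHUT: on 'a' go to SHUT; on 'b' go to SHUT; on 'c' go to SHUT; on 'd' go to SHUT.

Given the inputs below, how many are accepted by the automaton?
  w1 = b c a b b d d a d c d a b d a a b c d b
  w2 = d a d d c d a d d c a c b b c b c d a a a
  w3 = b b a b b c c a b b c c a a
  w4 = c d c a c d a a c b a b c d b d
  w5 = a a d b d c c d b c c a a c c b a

w1:
  start at SYNC
  read 'b': SYNC → SHUT
  read 'c': SHUT → SHUT
  read 'a': SHUT → SHUT
  read 'b': SHUT → SHUT
  read 'b': SHUT → SHUT
  read 'd': SHUT → SHUT
  read 'd': SHUT → SHUT
  read 'a': SHUT → SHUT
  read 'd': SHUT → SHUT
  read 'c': SHUT → SHUT
  read 'd': SHUT → SHUT
  read 'a': SHUT → SHUT
  read 'b': SHUT → SHUT
  read 'd': SHUT → SHUT
  read 'a': SHUT → SHUT
  read 'a': SHUT → SHUT
  read 'b': SHUT → SHUT
  read 'c': SHUT → SHUT
  read 'd': SHUT → SHUT
  read 'b': SHUT → SHUT
  end SHUT, accepted
w2:
  start at SYNC
  read 'd': SYNC → FREE
  read 'a': FREE → SHUT
  read 'd': SHUT → SHUT
  read 'd': SHUT → SHUT
  read 'c': SHUT → SHUT
  read 'd': SHUT → SHUT
  read 'a': SHUT → SHUT
  read 'd': SHUT → SHUT
  read 'd': SHUT → SHUT
  read 'c': SHUT → SHUT
  read 'a': SHUT → SHUT
  read 'c': SHUT → SHUT
  read 'b': SHUT → SHUT
  read 'b': SHUT → SHUT
  read 'c': SHUT → SHUT
  read 'b': SHUT → SHUT
  read 'c': SHUT → SHUT
  read 'd': SHUT → SHUT
  read 'a': SHUT → SHUT
  read 'a': SHUT → SHUT
  read 'a': SHUT → SHUT
  end SHUT, accepted
w3:
  start at SYNC
  read 'b': SYNC → SHUT
  read 'b': SHUT → SHUT
  read 'a': SHUT → SHUT
  read 'b': SHUT → SHUT
  read 'b': SHUT → SHUT
  read 'c': SHUT → SHUT
  read 'c': SHUT → SHUT
  read 'a': SHUT → SHUT
  read 'b': SHUT → SHUT
  read 'b': SHUT → SHUT
  read 'c': SHUT → SHUT
  read 'c': SHUT → SHUT
  read 'a': SHUT → SHUT
  read 'a': SHUT → SHUT
  end SHUT, accepted
w4:
  start at SYNC
  read 'c': SYNC → FREE
  read 'd': FREE → RECV
  read 'c': RECV → RECV
  read 'a': RECV → REST
  read 'c': REST → SHUT
  read 'd': SHUT → SHUT
  read 'a': SHUT → SHUT
  read 'a': SHUT → SHUT
  read 'c': SHUT → SHUT
  read 'b': SHUT → SHUT
  read 'a': SHUT → SHUT
  read 'b': SHUT → SHUT
  read 'c': SHUT → SHUT
  read 'd': SHUT → SHUT
  read 'b': SHUT → SHUT
  read 'd': SHUT → SHUT
  end SHUT, accepted
w5:
  start at SYNC
  read 'a': SYNC → RECV
  read 'a': RECV → REST
  read 'd': REST → RECV
  read 'b': RECV → SYNC
  read 'd': SYNC → FREE
  read 'c': FREE → RECV
  read 'c': RECV → RECV
  read 'd': RECV → REST
  read 'b': REST → RECV
  read 'c': RECV → RECV
  read 'c': RECV → RECV
  read 'a': RECV → REST
  read 'a': REST → SYNC
  read 'c': SYNC → FREE
  read 'c': FREE → RECV
  read 'b': RECV → SYNC
  read 'a': SYNC → RECV
  end RECV, rejected

4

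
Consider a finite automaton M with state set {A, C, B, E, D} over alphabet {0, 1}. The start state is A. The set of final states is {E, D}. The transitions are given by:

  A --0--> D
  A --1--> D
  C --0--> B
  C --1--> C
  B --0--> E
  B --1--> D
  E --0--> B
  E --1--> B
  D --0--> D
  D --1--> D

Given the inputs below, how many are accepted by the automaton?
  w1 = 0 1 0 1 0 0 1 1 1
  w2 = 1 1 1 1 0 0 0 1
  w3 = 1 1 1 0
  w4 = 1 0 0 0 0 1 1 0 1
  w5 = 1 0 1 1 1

5

w1:
  start at A
  read '0': A → D
  read '1': D → D
  read '0': D → D
  read '1': D → D
  read '0': D → D
  read '0': D → D
  read '1': D → D
  read '1': D → D
  read '1': D → D
  end D, accepted
w2:
  start at A
  read '1': A → D
  read '1': D → D
  read '1': D → D
  read '1': D → D
  read '0': D → D
  read '0': D → D
  read '0': D → D
  read '1': D → D
  end D, accepted
w3:
  start at A
  read '1': A → D
  read '1': D → D
  read '1': D → D
  read '0': D → D
  end D, accepted
w4:
  start at A
  read '1': A → D
  read '0': D → D
  read '0': D → D
  read '0': D → D
  read '0': D → D
  read '1': D → D
  read '1': D → D
  read '0': D → D
  read '1': D → D
  end D, accepted
w5:
  start at A
  read '1': A → D
  read '0': D → D
  read '1': D → D
  read '1': D → D
  read '1': D → D
  end D, accepted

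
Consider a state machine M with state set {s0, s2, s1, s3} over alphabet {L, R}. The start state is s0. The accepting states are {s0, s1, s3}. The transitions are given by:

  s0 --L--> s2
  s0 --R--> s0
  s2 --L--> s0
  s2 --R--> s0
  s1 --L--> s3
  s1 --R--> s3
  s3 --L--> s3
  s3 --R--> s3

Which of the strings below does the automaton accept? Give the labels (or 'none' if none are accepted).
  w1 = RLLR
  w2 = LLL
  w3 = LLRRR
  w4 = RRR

w1:
  start at s0
  read 'R': s0 → s0
  read 'L': s0 → s2
  read 'L': s2 → s0
  read 'R': s0 → s0
  end s0, accepted
w2:
  start at s0
  read 'L': s0 → s2
  read 'L': s2 → s0
  read 'L': s0 → s2
  end s2, rejected
w3:
  start at s0
  read 'L': s0 → s2
  read 'L': s2 → s0
  read 'R': s0 → s0
  read 'R': s0 → s0
  read 'R': s0 → s0
  end s0, accepted
w4:
  start at s0
  read 'R': s0 → s0
  read 'R': s0 → s0
  read 'R': s0 → s0
  end s0, accepted

w1, w3, w4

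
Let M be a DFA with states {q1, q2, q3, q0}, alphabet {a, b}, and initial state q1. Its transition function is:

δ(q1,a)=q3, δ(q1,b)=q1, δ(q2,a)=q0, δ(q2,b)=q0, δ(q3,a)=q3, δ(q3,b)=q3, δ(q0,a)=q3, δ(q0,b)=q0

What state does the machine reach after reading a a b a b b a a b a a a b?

Trace: q1 -a-> q3 -a-> q3 -b-> q3 -a-> q3 -b-> q3 -b-> q3 -a-> q3 -a-> q3 -b-> q3 -a-> q3 -a-> q3 -a-> q3 -b-> q3

q3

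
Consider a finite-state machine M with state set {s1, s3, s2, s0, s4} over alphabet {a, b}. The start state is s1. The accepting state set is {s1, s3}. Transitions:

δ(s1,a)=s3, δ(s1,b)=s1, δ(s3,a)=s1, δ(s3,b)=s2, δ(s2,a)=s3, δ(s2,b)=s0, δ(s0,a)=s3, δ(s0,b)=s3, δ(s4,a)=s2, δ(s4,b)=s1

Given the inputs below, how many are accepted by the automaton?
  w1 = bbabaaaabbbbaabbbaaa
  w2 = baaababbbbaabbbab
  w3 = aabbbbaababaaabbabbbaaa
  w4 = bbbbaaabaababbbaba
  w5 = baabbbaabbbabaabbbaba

4

w1:
  start at s1
  read 'b': s1 → s1
  read 'b': s1 → s1
  read 'a': s1 → s3
  read 'b': s3 → s2
  read 'a': s2 → s3
  read 'a': s3 → s1
  read 'a': s1 → s3
  read 'a': s3 → s1
  read 'b': s1 → s1
  read 'b': s1 → s1
  read 'b': s1 → s1
  read 'b': s1 → s1
  read 'a': s1 → s3
  read 'a': s3 → s1
  read 'b': s1 → s1
  read 'b': s1 → s1
  read 'b': s1 → s1
  read 'a': s1 → s3
  read 'a': s3 → s1
  read 'a': s1 → s3
  end s3, accepted
w2:
  start at s1
  read 'b': s1 → s1
  read 'a': s1 → s3
  read 'a': s3 → s1
  read 'a': s1 → s3
  read 'b': s3 → s2
  read 'a': s2 → s3
  read 'b': s3 → s2
  read 'b': s2 → s0
  read 'b': s0 → s3
  read 'b': s3 → s2
  read 'a': s2 → s3
  read 'a': s3 → s1
  read 'b': s1 → s1
  read 'b': s1 → s1
  read 'b': s1 → s1
  read 'a': s1 → s3
  read 'b': s3 → s2
  end s2, rejected
w3:
  start at s1
  read 'a': s1 → s3
  read 'a': s3 → s1
  read 'b': s1 → s1
  read 'b': s1 → s1
  read 'b': s1 → s1
  read 'b': s1 → s1
  read 'a': s1 → s3
  read 'a': s3 → s1
  read 'b': s1 → s1
  read 'a': s1 → s3
  read 'b': s3 → s2
  read 'a': s2 → s3
  read 'a': s3 → s1
  read 'a': s1 → s3
  read 'b': s3 → s2
  read 'b': s2 → s0
  read 'a': s0 → s3
  read 'b': s3 → s2
  read 'b': s2 → s0
  read 'b': s0 → s3
  read 'a': s3 → s1
  read 'a': s1 → s3
  read 'a': s3 → s1
  end s1, accepted
w4:
  start at s1
  read 'b': s1 → s1
  read 'b': s1 → s1
  read 'b': s1 → s1
  read 'b': s1 → s1
  read 'a': s1 → s3
  read 'a': s3 → s1
  read 'a': s1 → s3
  read 'b': s3 → s2
  read 'a': s2 → s3
  read 'a': s3 → s1
  read 'b': s1 → s1
  read 'a': s1 → s3
  read 'b': s3 → s2
  read 'b': s2 → s0
  read 'b': s0 → s3
  read 'a': s3 → s1
  read 'b': s1 → s1
  read 'a': s1 → s3
  end s3, accepted
w5:
  start at s1
  read 'b': s1 → s1
  read 'a': s1 → s3
  read 'a': s3 → s1
  read 'b': s1 → s1
  read 'b': s1 → s1
  read 'b': s1 → s1
  read 'a': s1 → s3
  read 'a': s3 → s1
  read 'b': s1 → s1
  read 'b': s1 → s1
  read 'b': s1 → s1
  read 'a': s1 → s3
  read 'b': s3 → s2
  read 'a': s2 → s3
  read 'a': s3 → s1
  read 'b': s1 → s1
  read 'b': s1 → s1
  read 'b': s1 → s1
  read 'a': s1 → s3
  read 'b': s3 → s2
  read 'a': s2 → s3
  end s3, accepted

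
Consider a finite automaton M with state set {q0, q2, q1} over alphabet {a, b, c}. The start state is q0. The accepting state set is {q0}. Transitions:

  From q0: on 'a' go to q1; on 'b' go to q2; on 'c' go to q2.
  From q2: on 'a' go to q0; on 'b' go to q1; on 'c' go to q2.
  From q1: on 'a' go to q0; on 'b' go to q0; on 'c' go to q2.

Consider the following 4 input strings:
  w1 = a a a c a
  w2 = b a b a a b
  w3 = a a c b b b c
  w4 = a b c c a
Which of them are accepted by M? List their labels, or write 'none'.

w1:
  start at q0
  read 'a': q0 → q1
  read 'a': q1 → q0
  read 'a': q0 → q1
  read 'c': q1 → q2
  read 'a': q2 → q0
  end q0, accepted
w2:
  start at q0
  read 'b': q0 → q2
  read 'a': q2 → q0
  read 'b': q0 → q2
  read 'a': q2 → q0
  read 'a': q0 → q1
  read 'b': q1 → q0
  end q0, accepted
w3:
  start at q0
  read 'a': q0 → q1
  read 'a': q1 → q0
  read 'c': q0 → q2
  read 'b': q2 → q1
  read 'b': q1 → q0
  read 'b': q0 → q2
  read 'c': q2 → q2
  end q2, rejected
w4:
  start at q0
  read 'a': q0 → q1
  read 'b': q1 → q0
  read 'c': q0 → q2
  read 'c': q2 → q2
  read 'a': q2 → q0
  end q0, accepted

w1, w2, w4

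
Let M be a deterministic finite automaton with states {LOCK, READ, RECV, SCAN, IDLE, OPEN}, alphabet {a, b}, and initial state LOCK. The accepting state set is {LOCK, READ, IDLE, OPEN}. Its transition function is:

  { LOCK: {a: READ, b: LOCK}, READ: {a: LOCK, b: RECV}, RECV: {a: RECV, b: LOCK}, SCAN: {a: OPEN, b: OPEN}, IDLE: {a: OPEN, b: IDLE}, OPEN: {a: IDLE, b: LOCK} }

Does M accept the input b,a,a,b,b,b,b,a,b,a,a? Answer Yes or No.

No

start at LOCK
read 'b': LOCK → LOCK
read 'a': LOCK → READ
read 'a': READ → LOCK
read 'b': LOCK → LOCK
read 'b': LOCK → LOCK
read 'b': LOCK → LOCK
read 'b': LOCK → LOCK
read 'a': LOCK → READ
read 'b': READ → RECV
read 'a': RECV → RECV
read 'a': RECV → RECV
End state RECV is not accepting.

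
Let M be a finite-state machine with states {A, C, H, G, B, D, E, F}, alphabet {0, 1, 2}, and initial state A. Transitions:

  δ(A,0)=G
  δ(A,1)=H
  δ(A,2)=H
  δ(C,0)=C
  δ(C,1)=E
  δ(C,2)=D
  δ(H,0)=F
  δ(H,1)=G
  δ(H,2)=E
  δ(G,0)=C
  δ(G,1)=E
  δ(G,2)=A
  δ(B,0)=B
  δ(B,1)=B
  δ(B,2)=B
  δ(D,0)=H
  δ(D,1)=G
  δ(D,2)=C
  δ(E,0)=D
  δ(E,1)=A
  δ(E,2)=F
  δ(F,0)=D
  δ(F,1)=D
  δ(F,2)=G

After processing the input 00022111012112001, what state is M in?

G

start at A
read '0': A → G
read '0': G → C
read '0': C → C
read '2': C → D
read '2': D → C
read '1': C → E
read '1': E → A
read '1': A → H
read '0': H → F
read '1': F → D
read '2': D → C
read '1': C → E
read '1': E → A
read '2': A → H
read '0': H → F
read '0': F → D
read '1': D → G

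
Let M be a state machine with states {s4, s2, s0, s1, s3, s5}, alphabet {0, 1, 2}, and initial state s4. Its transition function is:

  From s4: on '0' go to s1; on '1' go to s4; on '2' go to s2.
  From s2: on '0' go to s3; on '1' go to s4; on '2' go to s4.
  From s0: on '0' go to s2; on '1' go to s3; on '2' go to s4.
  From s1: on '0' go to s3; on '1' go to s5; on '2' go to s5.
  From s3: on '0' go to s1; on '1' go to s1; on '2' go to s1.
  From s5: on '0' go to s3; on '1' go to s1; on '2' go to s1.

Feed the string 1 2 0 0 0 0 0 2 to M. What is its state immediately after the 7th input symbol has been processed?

start at s4
read '1': s4 → s4
read '2': s4 → s2
read '0': s2 → s3
read '0': s3 → s1
read '0': s1 → s3
read '0': s3 → s1
read '0': s1 → s3
After 7 symbols: s3.

s3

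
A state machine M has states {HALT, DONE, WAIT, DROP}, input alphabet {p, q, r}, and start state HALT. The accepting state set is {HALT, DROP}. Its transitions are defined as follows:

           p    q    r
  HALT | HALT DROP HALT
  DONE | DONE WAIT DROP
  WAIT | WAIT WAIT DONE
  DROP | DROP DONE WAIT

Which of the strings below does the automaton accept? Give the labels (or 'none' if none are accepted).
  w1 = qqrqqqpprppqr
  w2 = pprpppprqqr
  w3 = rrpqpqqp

w2

w1: HALT → DROP → DONE → DROP → DONE → WAIT → WAIT → WAIT → WAIT → DONE → DONE → DONE → WAIT → DONE  → end DONE, rejected
w2: HALT → HALT → HALT → HALT → HALT → HALT → HALT → HALT → HALT → DROP → DONE → DROP  → end DROP, accepted
w3: HALT → HALT → HALT → HALT → DROP → DROP → DONE → WAIT → WAIT  → end WAIT, rejected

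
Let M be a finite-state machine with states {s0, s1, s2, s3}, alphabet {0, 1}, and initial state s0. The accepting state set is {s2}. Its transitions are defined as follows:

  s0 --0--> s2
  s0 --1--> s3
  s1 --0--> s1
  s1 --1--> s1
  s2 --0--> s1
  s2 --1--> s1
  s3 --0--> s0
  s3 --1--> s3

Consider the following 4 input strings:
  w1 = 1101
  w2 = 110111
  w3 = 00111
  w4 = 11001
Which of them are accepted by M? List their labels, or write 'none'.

none

w1: s0 → s3 → s3 → s0 → s3  → end s3, rejected
w2: s0 → s3 → s3 → s0 → s3 → s3 → s3  → end s3, rejected
w3: s0 → s2 → s1 → s1 → s1 → s1  → end s1, rejected
w4: s0 → s3 → s3 → s0 → s2 → s1  → end s1, rejected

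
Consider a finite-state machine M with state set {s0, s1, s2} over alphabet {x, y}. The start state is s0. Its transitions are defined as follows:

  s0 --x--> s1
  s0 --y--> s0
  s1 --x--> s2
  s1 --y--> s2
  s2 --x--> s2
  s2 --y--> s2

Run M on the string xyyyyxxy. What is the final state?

s2

Trace: s0 -x-> s1 -y-> s2 -y-> s2 -y-> s2 -y-> s2 -x-> s2 -x-> s2 -y-> s2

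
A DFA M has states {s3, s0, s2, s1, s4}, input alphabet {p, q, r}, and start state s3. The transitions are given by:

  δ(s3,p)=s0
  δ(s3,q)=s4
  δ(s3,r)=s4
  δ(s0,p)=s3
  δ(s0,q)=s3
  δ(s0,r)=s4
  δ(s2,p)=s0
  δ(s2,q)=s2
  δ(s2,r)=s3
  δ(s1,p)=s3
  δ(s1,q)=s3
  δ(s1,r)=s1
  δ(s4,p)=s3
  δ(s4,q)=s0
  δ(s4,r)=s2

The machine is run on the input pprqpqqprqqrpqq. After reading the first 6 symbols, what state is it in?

Trace: s3 -p-> s0 -p-> s3 -r-> s4 -q-> s0 -p-> s3 -q-> s4
After 6 symbols: s4.

s4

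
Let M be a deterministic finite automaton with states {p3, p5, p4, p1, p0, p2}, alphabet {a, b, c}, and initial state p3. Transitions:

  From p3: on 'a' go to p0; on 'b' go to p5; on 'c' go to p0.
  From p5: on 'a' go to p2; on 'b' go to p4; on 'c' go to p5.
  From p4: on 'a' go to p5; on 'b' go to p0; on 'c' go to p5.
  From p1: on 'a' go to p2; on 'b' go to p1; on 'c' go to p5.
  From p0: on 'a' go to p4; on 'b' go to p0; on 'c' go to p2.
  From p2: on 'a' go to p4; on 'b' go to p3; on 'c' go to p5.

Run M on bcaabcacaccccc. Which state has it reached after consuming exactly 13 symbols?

Trace: p3 -b-> p5 -c-> p5 -a-> p2 -a-> p4 -b-> p0 -c-> p2 -a-> p4 -c-> p5 -a-> p2 -c-> p5 -c-> p5 -c-> p5 -c-> p5
After 13 symbols: p5.

p5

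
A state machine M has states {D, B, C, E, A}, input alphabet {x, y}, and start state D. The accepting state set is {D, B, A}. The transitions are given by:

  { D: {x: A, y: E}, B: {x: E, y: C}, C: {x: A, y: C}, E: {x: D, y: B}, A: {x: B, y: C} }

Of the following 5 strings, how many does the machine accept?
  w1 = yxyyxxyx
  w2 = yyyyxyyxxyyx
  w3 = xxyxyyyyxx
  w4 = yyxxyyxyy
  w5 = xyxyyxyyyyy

3

w1: Trace: D -y-> E -x-> D -y-> E -y-> B -x-> E -x-> D -y-> E -x-> D  → end D, accepted
w2: Trace: D -y-> E -y-> B -y-> C -y-> C -x-> A -y-> C -y-> C -x-> A -x-> B -y-> C -y-> C -x-> A  → end A, accepted
w3: Trace: D -x-> A -x-> B -y-> C -x-> A -y-> C -y-> C -y-> C -y-> C -x-> A -x-> B  → end B, accepted
w4: Trace: D -y-> E -y-> B -x-> E -x-> D -y-> E -y-> B -x-> E -y-> B -y-> C  → end C, rejected
w5: Trace: D -x-> A -y-> C -x-> A -y-> C -y-> C -x-> A -y-> C -y-> C -y-> C -y-> C -y-> C  → end C, rejected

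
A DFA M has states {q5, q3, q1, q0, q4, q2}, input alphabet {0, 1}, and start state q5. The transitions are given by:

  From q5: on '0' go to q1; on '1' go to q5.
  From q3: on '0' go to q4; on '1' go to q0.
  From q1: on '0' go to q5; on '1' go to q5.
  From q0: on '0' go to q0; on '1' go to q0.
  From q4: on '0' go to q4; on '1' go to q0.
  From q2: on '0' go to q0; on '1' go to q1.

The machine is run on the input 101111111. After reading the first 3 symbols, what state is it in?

start at q5
read '1': q5 → q5
read '0': q5 → q1
read '1': q1 → q5
After 3 symbols: q5.

q5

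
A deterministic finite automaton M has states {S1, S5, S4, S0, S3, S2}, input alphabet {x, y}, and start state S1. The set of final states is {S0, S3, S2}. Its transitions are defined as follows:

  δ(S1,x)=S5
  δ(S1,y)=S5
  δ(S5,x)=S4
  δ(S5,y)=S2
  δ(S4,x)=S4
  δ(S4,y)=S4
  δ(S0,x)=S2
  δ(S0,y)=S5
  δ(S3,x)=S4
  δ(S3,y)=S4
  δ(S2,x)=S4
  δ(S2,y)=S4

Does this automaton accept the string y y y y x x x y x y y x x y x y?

start at S1
read 'y': S1 → S5
read 'y': S5 → S2
read 'y': S2 → S4
read 'y': S4 → S4
read 'x': S4 → S4
read 'x': S4 → S4
read 'x': S4 → S4
read 'y': S4 → S4
read 'x': S4 → S4
read 'y': S4 → S4
read 'y': S4 → S4
read 'x': S4 → S4
read 'x': S4 → S4
read 'y': S4 → S4
read 'x': S4 → S4
read 'y': S4 → S4
End state S4 is not accepting.

No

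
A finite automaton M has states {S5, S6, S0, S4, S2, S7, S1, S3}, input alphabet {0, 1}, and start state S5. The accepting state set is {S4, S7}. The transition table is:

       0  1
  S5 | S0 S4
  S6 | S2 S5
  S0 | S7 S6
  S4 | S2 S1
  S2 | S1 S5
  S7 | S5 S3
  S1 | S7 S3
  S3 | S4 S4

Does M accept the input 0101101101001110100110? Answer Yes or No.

S5 → S0 → S6 → S2 → S5 → S4 → S2 → S5 → S4 → S2 → S5 → S0 → S7 → S3 → S4 → S1 → S7 → S3 → S4 → S2 → S5 → S4 → S2
End state S2 is not accepting.

No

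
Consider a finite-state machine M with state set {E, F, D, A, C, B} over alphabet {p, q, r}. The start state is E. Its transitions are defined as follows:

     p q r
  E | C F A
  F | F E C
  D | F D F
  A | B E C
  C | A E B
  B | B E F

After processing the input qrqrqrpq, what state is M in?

E

start at E
read 'q': E → F
read 'r': F → C
read 'q': C → E
read 'r': E → A
read 'q': A → E
read 'r': E → A
read 'p': A → B
read 'q': B → E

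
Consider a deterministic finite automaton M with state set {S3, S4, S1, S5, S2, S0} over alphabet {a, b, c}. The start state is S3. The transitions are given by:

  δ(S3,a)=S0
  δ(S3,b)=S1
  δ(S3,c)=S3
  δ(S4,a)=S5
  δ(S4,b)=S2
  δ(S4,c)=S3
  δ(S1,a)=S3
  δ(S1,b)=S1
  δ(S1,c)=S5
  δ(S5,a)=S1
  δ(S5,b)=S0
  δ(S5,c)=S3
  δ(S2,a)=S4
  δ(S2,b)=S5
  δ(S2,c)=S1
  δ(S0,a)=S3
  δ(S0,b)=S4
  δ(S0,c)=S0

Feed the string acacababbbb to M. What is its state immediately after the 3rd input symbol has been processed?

S3 → S0 → S0 → S3
After 3 symbols: S3.

S3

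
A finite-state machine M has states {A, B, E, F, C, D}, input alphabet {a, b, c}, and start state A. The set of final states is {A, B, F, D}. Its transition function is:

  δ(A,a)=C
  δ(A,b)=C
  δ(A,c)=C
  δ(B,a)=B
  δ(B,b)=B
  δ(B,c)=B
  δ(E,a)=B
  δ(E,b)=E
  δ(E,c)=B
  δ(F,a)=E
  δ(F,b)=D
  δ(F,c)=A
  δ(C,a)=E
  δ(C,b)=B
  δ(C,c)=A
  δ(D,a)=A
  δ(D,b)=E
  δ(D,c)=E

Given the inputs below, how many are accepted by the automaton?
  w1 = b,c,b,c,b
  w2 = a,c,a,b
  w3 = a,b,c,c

w1:
  start at A
  read 'b': A → C
  read 'c': C → A
  read 'b': A → C
  read 'c': C → A
  read 'b': A → C
  end C, rejected
w2:
  start at A
  read 'a': A → C
  read 'c': C → A
  read 'a': A → C
  read 'b': C → B
  end B, accepted
w3:
  start at A
  read 'a': A → C
  read 'b': C → B
  read 'c': B → B
  read 'c': B → B
  end B, accepted

2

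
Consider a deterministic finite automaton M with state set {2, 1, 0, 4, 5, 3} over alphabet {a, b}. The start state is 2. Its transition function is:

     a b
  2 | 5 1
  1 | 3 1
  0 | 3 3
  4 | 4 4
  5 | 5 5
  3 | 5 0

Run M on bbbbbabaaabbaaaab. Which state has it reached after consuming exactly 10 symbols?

start at 2
read 'b': 2 → 1
read 'b': 1 → 1
read 'b': 1 → 1
read 'b': 1 → 1
read 'b': 1 → 1
read 'a': 1 → 3
read 'b': 3 → 0
read 'a': 0 → 3
read 'a': 3 → 5
read 'a': 5 → 5
After 10 symbols: 5.

5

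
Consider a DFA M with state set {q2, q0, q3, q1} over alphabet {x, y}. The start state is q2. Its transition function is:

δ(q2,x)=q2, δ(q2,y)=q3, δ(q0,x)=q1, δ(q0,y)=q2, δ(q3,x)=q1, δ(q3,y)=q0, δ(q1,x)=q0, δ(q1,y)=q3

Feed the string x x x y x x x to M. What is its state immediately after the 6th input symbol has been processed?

q0

start at q2
read 'x': q2 → q2
read 'x': q2 → q2
read 'x': q2 → q2
read 'y': q2 → q3
read 'x': q3 → q1
read 'x': q1 → q0
After 6 symbols: q0.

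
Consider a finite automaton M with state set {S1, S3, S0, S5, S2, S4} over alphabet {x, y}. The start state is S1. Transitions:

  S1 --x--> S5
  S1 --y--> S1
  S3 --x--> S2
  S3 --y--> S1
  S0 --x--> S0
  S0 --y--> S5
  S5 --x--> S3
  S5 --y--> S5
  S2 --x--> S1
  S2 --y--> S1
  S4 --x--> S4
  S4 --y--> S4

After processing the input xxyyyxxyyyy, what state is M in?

Trace: S1 -x-> S5 -x-> S3 -y-> S1 -y-> S1 -y-> S1 -x-> S5 -x-> S3 -y-> S1 -y-> S1 -y-> S1 -y-> S1

S1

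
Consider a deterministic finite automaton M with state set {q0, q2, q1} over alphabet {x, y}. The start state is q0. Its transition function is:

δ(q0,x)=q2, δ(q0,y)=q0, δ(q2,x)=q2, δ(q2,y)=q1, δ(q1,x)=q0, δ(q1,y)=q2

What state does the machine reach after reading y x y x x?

q0 → q0 → q2 → q1 → q0 → q2

q2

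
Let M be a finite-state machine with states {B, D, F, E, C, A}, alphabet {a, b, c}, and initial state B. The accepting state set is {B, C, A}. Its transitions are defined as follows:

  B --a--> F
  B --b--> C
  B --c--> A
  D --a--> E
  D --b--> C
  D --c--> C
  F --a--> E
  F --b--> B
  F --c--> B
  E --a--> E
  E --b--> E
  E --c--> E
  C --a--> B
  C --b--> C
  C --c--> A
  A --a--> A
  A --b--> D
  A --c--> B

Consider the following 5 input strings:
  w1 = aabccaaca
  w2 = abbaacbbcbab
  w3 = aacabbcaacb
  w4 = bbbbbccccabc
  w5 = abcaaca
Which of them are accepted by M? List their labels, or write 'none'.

w4

w1: Trace: B -a-> F -a-> E -b-> E -c-> E -c-> E -a-> E -a-> E -c-> E -a-> E  → end E, rejected
w2: Trace: B -a-> F -b-> B -b-> C -a-> B -a-> F -c-> B -b-> C -b-> C -c-> A -b-> D -a-> E -b-> E  → end E, rejected
w3: Trace: B -a-> F -a-> E -c-> E -a-> E -b-> E -b-> E -c-> E -a-> E -a-> E -c-> E -b-> E  → end E, rejected
w4: Trace: B -b-> C -b-> C -b-> C -b-> C -b-> C -c-> A -c-> B -c-> A -c-> B -a-> F -b-> B -c-> A  → end A, accepted
w5: Trace: B -a-> F -b-> B -c-> A -a-> A -a-> A -c-> B -a-> F  → end F, rejected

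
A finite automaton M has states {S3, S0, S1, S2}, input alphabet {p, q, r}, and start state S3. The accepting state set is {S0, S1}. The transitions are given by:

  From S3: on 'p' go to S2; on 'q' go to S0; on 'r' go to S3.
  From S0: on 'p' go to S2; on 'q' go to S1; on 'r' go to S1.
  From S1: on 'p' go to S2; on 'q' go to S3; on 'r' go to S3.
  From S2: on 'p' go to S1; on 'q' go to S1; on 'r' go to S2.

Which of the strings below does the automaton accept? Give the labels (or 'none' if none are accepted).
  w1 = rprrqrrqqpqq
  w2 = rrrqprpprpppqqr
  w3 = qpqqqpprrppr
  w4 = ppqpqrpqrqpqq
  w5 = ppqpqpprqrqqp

w1: S3 → S3 → S2 → S2 → S2 → S1 → S3 → S3 → S0 → S1 → S2 → S1 → S3  → end S3, rejected
w2: S3 → S3 → S3 → S3 → S0 → S2 → S2 → S1 → S2 → S2 → S1 → S2 → S1 → S3 → S0 → S1  → end S1, accepted
w3: S3 → S0 → S2 → S1 → S3 → S0 → S2 → S1 → S3 → S3 → S2 → S1 → S3  → end S3, rejected
w4: S3 → S2 → S1 → S3 → S2 → S1 → S3 → S2 → S1 → S3 → S0 → S2 → S1 → S3  → end S3, rejected
w5: S3 → S2 → S1 → S3 → S2 → S1 → S2 → S1 → S3 → S0 → S1 → S3 → S0 → S2  → end S2, rejected

w2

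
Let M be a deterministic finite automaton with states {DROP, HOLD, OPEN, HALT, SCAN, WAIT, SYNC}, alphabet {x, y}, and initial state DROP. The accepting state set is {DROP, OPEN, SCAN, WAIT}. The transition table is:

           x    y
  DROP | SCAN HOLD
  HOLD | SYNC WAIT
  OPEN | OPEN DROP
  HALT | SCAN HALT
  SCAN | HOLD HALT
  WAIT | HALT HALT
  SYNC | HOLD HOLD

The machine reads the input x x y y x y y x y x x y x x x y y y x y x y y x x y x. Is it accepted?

start at DROP
read 'x': DROP → SCAN
read 'x': SCAN → HOLD
read 'y': HOLD → WAIT
read 'y': WAIT → HALT
read 'x': HALT → SCAN
read 'y': SCAN → HALT
read 'y': HALT → HALT
read 'x': HALT → SCAN
read 'y': SCAN → HALT
read 'x': HALT → SCAN
read 'x': SCAN → HOLD
read 'y': HOLD → WAIT
read 'x': WAIT → HALT
read 'x': HALT → SCAN
read 'x': SCAN → HOLD
read 'y': HOLD → WAIT
read 'y': WAIT → HALT
read 'y': HALT → HALT
read 'x': HALT → SCAN
read 'y': SCAN → HALT
read 'x': HALT → SCAN
read 'y': SCAN → HALT
read 'y': HALT → HALT
read 'x': HALT → SCAN
read 'x': SCAN → HOLD
read 'y': HOLD → WAIT
read 'x': WAIT → HALT
End state HALT is not accepting.

No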